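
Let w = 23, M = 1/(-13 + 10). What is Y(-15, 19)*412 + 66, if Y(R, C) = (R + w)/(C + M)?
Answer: 1698/7 ≈ 242.57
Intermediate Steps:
M = -⅓ (M = 1/(-3) = -⅓ ≈ -0.33333)
Y(R, C) = (23 + R)/(-⅓ + C) (Y(R, C) = (R + 23)/(C - ⅓) = (23 + R)/(-⅓ + C))
Y(-15, 19)*412 + 66 = (3*(23 - 15)/(-1 + 3*19))*412 + 66 = (3*8/(-1 + 57))*412 + 66 = (3*8/56)*412 + 66 = (3*(1/56)*8)*412 + 66 = (3/7)*412 + 66 = 1236/7 + 66 = 1698/7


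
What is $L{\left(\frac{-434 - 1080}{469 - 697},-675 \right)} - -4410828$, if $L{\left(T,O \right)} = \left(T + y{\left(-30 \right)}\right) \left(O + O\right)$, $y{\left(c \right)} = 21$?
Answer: $\frac{83096757}{19} \approx 4.3735 \cdot 10^{6}$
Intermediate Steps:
$L{\left(T,O \right)} = 2 O \left(21 + T\right)$ ($L{\left(T,O \right)} = \left(T + 21\right) \left(O + O\right) = \left(21 + T\right) 2 O = 2 O \left(21 + T\right)$)
$L{\left(\frac{-434 - 1080}{469 - 697},-675 \right)} - -4410828 = 2 \left(-675\right) \left(21 + \frac{-434 - 1080}{469 - 697}\right) - -4410828 = 2 \left(-675\right) \left(21 - \frac{1514}{-228}\right) + 4410828 = 2 \left(-675\right) \left(21 - - \frac{757}{114}\right) + 4410828 = 2 \left(-675\right) \left(21 + \frac{757}{114}\right) + 4410828 = 2 \left(-675\right) \frac{3151}{114} + 4410828 = - \frac{708975}{19} + 4410828 = \frac{83096757}{19}$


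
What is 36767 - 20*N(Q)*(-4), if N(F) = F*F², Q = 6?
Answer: 54047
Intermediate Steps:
N(F) = F³
36767 - 20*N(Q)*(-4) = 36767 - 20*6³*(-4) = 36767 - 20*216*(-4) = 36767 - 4320*(-4) = 36767 + 17280 = 54047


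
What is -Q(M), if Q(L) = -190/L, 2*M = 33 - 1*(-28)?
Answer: 380/61 ≈ 6.2295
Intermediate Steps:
M = 61/2 (M = (33 - 1*(-28))/2 = (33 + 28)/2 = (1/2)*61 = 61/2 ≈ 30.500)
-Q(M) = -(-190)/61/2 = -(-190)*2/61 = -1*(-380/61) = 380/61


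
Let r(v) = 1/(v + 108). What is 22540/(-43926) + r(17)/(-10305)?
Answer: -4839063571/9430363125 ≈ -0.51314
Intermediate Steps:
r(v) = 1/(108 + v)
22540/(-43926) + r(17)/(-10305) = 22540/(-43926) + 1/((108 + 17)*(-10305)) = 22540*(-1/43926) - 1/10305/125 = -11270/21963 + (1/125)*(-1/10305) = -11270/21963 - 1/1288125 = -4839063571/9430363125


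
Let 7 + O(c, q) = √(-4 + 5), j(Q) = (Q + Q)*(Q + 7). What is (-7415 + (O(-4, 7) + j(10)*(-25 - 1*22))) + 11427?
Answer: -11974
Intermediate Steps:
j(Q) = 2*Q*(7 + Q) (j(Q) = (2*Q)*(7 + Q) = 2*Q*(7 + Q))
O(c, q) = -6 (O(c, q) = -7 + √(-4 + 5) = -7 + √1 = -7 + 1 = -6)
(-7415 + (O(-4, 7) + j(10)*(-25 - 1*22))) + 11427 = (-7415 + (-6 + (2*10*(7 + 10))*(-25 - 1*22))) + 11427 = (-7415 + (-6 + (2*10*17)*(-25 - 22))) + 11427 = (-7415 + (-6 + 340*(-47))) + 11427 = (-7415 + (-6 - 15980)) + 11427 = (-7415 - 15986) + 11427 = -23401 + 11427 = -11974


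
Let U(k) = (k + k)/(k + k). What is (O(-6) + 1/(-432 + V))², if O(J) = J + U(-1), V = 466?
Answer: 28561/1156 ≈ 24.707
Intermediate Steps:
U(k) = 1 (U(k) = (2*k)/((2*k)) = (2*k)*(1/(2*k)) = 1)
O(J) = 1 + J (O(J) = J + 1 = 1 + J)
(O(-6) + 1/(-432 + V))² = ((1 - 6) + 1/(-432 + 466))² = (-5 + 1/34)² = (-169/34)² = 28561/1156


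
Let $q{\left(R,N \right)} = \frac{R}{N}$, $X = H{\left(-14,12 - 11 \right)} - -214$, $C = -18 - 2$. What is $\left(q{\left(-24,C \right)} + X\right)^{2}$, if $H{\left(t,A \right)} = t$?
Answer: $\frac{1012036}{25} \approx 40481.0$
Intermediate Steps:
$C = -20$
$X = 200$ ($X = -14 - -214 = -14 + 214 = 200$)
$\left(q{\left(-24,C \right)} + X\right)^{2} = \left(- \frac{24}{-20} + 200\right)^{2} = \left(\left(-24\right) \left(- \frac{1}{20}\right) + 200\right)^{2} = \left(\frac{6}{5} + 200\right)^{2} = \left(\frac{1006}{5}\right)^{2} = \frac{1012036}{25}$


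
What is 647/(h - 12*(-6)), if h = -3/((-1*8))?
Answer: 5176/579 ≈ 8.9395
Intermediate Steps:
h = 3/8 (h = -3/(-8) = -3*(-⅛) = 3/8 ≈ 0.37500)
647/(h - 12*(-6)) = 647/(3/8 - 12*(-6)) = 647/(3/8 + 72) = 647/(579/8) = 647*(8/579) = 5176/579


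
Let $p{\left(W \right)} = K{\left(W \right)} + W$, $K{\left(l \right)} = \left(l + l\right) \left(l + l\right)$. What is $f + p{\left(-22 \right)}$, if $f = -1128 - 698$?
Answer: $88$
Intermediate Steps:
$K{\left(l \right)} = 4 l^{2}$ ($K{\left(l \right)} = 2 l 2 l = 4 l^{2}$)
$p{\left(W \right)} = W + 4 W^{2}$ ($p{\left(W \right)} = 4 W^{2} + W = W + 4 W^{2}$)
$f = -1826$ ($f = -1128 - 698 = -1826$)
$f + p{\left(-22 \right)} = -1826 - 22 \left(1 + 4 \left(-22\right)\right) = -1826 - 22 \left(1 - 88\right) = -1826 - -1914 = -1826 + 1914 = 88$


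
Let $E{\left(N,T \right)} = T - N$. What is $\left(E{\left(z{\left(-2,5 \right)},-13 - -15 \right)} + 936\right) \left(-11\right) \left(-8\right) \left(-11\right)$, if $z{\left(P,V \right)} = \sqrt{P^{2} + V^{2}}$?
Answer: $-907984 + 968 \sqrt{29} \approx -9.0277 \cdot 10^{5}$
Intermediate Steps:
$\left(E{\left(z{\left(-2,5 \right)},-13 - -15 \right)} + 936\right) \left(-11\right) \left(-8\right) \left(-11\right) = \left(\left(\left(-13 - -15\right) - \sqrt{\left(-2\right)^{2} + 5^{2}}\right) + 936\right) \left(-11\right) \left(-8\right) \left(-11\right) = \left(\left(\left(-13 + 15\right) - \sqrt{4 + 25}\right) + 936\right) 88 \left(-11\right) = \left(\left(2 - \sqrt{29}\right) + 936\right) \left(-968\right) = \left(938 - \sqrt{29}\right) \left(-968\right) = -907984 + 968 \sqrt{29}$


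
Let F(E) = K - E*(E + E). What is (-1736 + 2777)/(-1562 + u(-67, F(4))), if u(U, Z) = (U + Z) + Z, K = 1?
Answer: -1041/1691 ≈ -0.61561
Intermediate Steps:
F(E) = 1 - 2*E² (F(E) = 1 - E*(E + E) = 1 - E*2*E = 1 - 2*E²)
u(U, Z) = U + 2*Z
(-1736 + 2777)/(-1562 + u(-67, F(4))) = (-1736 + 2777)/(-1562 + (-67 + 2*(1 - 2*4²))) = 1041/(-1562 + (-67 + 2*(1 - 2*16))) = 1041/(-1562 + (-67 + 2*(1 - 32))) = 1041/(-1562 + (-67 + 2*(-31))) = 1041/(-1562 + (-67 - 62)) = 1041/(-1562 - 129) = 1041/(-1691) = 1041*(-1/1691) = -1041/1691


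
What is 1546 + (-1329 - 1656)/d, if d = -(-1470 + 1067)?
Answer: 620053/403 ≈ 1538.6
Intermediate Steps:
d = 403 (d = -1*(-403) = 403)
1546 + (-1329 - 1656)/d = 1546 + (-1329 - 1656)/403 = 1546 - 2985*1/403 = 1546 - 2985/403 = 620053/403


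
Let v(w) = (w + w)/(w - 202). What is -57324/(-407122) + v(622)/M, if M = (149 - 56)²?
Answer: 26092559461/184862904345 ≈ 0.14115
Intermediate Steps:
v(w) = 2*w/(-202 + w) (v(w) = (2*w)/(-202 + w) = 2*w/(-202 + w))
M = 8649 (M = 93² = 8649)
-57324/(-407122) + v(622)/M = -57324/(-407122) + (2*622/(-202 + 622))/8649 = -57324*(-1/407122) + (2*622/420)*(1/8649) = 28662/203561 + (2*622*(1/420))*(1/8649) = 28662/203561 + (311/105)*(1/8649) = 28662/203561 + 311/908145 = 26092559461/184862904345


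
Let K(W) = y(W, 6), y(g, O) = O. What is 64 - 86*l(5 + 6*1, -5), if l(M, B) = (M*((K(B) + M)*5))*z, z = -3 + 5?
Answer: -160756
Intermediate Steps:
K(W) = 6
z = 2
l(M, B) = 2*M*(30 + 5*M) (l(M, B) = (M*((6 + M)*5))*2 = (M*(30 + 5*M))*2 = 2*M*(30 + 5*M))
64 - 86*l(5 + 6*1, -5) = 64 - 860*(5 + 6*1)*(6 + (5 + 6*1)) = 64 - 860*(5 + 6)*(6 + (5 + 6)) = 64 - 860*11*(6 + 11) = 64 - 860*11*17 = 64 - 86*1870 = 64 - 160820 = -160756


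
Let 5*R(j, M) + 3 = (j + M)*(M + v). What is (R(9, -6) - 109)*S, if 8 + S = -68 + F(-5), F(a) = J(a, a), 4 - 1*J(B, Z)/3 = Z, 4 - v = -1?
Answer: 26999/5 ≈ 5399.8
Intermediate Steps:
v = 5 (v = 4 - 1*(-1) = 4 + 1 = 5)
J(B, Z) = 12 - 3*Z
R(j, M) = -⅗ + (5 + M)*(M + j)/5 (R(j, M) = -⅗ + ((j + M)*(M + 5))/5 = -⅗ + ((M + j)*(5 + M))/5 = -⅗ + ((5 + M)*(M + j))/5 = -⅗ + (5 + M)*(M + j)/5)
F(a) = 12 - 3*a
S = -49 (S = -8 + (-68 + (12 - 3*(-5))) = -8 + (-68 + (12 + 15)) = -8 + (-68 + 27) = -8 - 41 = -49)
(R(9, -6) - 109)*S = ((-⅗ - 6 + 9 + (⅕)*(-6)² + (⅕)*(-6)*9) - 109)*(-49) = ((-⅗ - 6 + 9 + (⅕)*36 - 54/5) - 109)*(-49) = ((-⅗ - 6 + 9 + 36/5 - 54/5) - 109)*(-49) = (-6/5 - 109)*(-49) = -551/5*(-49) = 26999/5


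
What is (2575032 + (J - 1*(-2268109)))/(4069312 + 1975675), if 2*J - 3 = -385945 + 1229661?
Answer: 10530001/12089974 ≈ 0.87097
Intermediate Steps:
J = 843719/2 (J = 3/2 + (-385945 + 1229661)/2 = 3/2 + (½)*843716 = 3/2 + 421858 = 843719/2 ≈ 4.2186e+5)
(2575032 + (J - 1*(-2268109)))/(4069312 + 1975675) = (2575032 + (843719/2 - 1*(-2268109)))/(4069312 + 1975675) = (2575032 + (843719/2 + 2268109))/6044987 = (2575032 + 5379937/2)*(1/6044987) = (10530001/2)*(1/6044987) = 10530001/12089974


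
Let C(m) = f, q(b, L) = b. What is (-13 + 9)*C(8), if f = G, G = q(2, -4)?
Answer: -8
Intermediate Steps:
G = 2
f = 2
C(m) = 2
(-13 + 9)*C(8) = (-13 + 9)*2 = -4*2 = -8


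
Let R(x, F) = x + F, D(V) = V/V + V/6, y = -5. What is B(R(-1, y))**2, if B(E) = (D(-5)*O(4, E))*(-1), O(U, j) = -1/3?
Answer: 1/324 ≈ 0.0030864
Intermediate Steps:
O(U, j) = -1/3 (O(U, j) = -1*1/3 = -1/3)
D(V) = 1 + V/6 (D(V) = 1 + V*(1/6) = 1 + V/6)
R(x, F) = F + x
B(E) = 1/18 (B(E) = ((1 + (1/6)*(-5))*(-1/3))*(-1) = ((1 - 5/6)*(-1/3))*(-1) = ((1/6)*(-1/3))*(-1) = -1/18*(-1) = 1/18)
B(R(-1, y))**2 = (1/18)**2 = 1/324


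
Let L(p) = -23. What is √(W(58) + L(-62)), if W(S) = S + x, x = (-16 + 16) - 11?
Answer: 2*√6 ≈ 4.8990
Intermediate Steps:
x = -11 (x = 0 - 11 = -11)
W(S) = -11 + S (W(S) = S - 11 = -11 + S)
√(W(58) + L(-62)) = √((-11 + 58) - 23) = √(47 - 23) = √24 = 2*√6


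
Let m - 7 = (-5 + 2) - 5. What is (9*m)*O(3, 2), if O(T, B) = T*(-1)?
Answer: 27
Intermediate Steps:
O(T, B) = -T
m = -1 (m = 7 + ((-5 + 2) - 5) = 7 + (-3 - 5) = 7 - 8 = -1)
(9*m)*O(3, 2) = (9*(-1))*(-1*3) = -9*(-3) = 27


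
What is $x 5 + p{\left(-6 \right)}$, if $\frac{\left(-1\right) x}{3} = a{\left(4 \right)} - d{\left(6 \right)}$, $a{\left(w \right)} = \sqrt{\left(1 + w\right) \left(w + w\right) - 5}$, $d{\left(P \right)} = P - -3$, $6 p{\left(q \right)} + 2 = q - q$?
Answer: $\frac{404}{3} - 15 \sqrt{35} \approx 45.925$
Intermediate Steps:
$p{\left(q \right)} = - \frac{1}{3}$ ($p{\left(q \right)} = - \frac{1}{3} + \frac{q - q}{6} = - \frac{1}{3} + \frac{1}{6} \cdot 0 = - \frac{1}{3} + 0 = - \frac{1}{3}$)
$d{\left(P \right)} = 3 + P$ ($d{\left(P \right)} = P + 3 = 3 + P$)
$a{\left(w \right)} = \sqrt{-5 + 2 w \left(1 + w\right)}$ ($a{\left(w \right)} = \sqrt{\left(1 + w\right) 2 w - 5} = \sqrt{2 w \left(1 + w\right) - 5} = \sqrt{-5 + 2 w \left(1 + w\right)}$)
$x = 27 - 3 \sqrt{35}$ ($x = - 3 \left(\sqrt{-5 + 2 \cdot 4 + 2 \cdot 4^{2}} - \left(3 + 6\right)\right) = - 3 \left(\sqrt{-5 + 8 + 2 \cdot 16} - 9\right) = - 3 \left(\sqrt{-5 + 8 + 32} - 9\right) = - 3 \left(\sqrt{35} - 9\right) = - 3 \left(-9 + \sqrt{35}\right) = 27 - 3 \sqrt{35} \approx 9.2518$)
$x 5 + p{\left(-6 \right)} = \left(27 - 3 \sqrt{35}\right) 5 - \frac{1}{3} = \left(135 - 15 \sqrt{35}\right) - \frac{1}{3} = \frac{404}{3} - 15 \sqrt{35}$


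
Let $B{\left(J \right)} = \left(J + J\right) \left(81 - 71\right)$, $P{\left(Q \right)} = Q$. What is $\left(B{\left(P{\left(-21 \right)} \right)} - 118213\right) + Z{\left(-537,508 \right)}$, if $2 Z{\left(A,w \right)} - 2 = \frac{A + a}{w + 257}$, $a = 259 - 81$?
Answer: $- \frac{181507319}{1530} \approx -1.1863 \cdot 10^{5}$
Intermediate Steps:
$a = 178$ ($a = 259 - 81 = 178$)
$Z{\left(A,w \right)} = 1 + \frac{178 + A}{2 \left(257 + w\right)}$ ($Z{\left(A,w \right)} = 1 + \frac{\left(A + 178\right) \frac{1}{w + 257}}{2} = 1 + \frac{\left(178 + A\right) \frac{1}{257 + w}}{2} = 1 + \frac{\frac{1}{257 + w} \left(178 + A\right)}{2} = 1 + \frac{178 + A}{2 \left(257 + w\right)}$)
$B{\left(J \right)} = 20 J$ ($B{\left(J \right)} = 2 J 10 = 20 J$)
$\left(B{\left(P{\left(-21 \right)} \right)} - 118213\right) + Z{\left(-537,508 \right)} = \left(20 \left(-21\right) - 118213\right) + \frac{346 + 508 + \frac{1}{2} \left(-537\right)}{257 + 508} = \left(-420 - 118213\right) + \frac{346 + 508 - \frac{537}{2}}{765} = -118633 + \frac{1}{765} \cdot \frac{1171}{2} = -118633 + \frac{1171}{1530} = - \frac{181507319}{1530}$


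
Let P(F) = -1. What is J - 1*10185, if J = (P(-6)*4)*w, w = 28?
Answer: -10297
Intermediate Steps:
J = -112 (J = -1*4*28 = -4*28 = -112)
J - 1*10185 = -112 - 1*10185 = -112 - 10185 = -10297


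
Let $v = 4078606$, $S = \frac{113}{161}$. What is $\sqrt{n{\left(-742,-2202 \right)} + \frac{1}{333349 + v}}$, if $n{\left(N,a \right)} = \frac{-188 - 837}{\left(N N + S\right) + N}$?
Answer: $\frac{6 i \sqrt{315911269385035896489445}}{78110535198905} \approx 0.043174 i$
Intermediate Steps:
$S = \frac{113}{161}$ ($S = 113 \cdot \frac{1}{161} = \frac{113}{161} \approx 0.70186$)
$n{\left(N,a \right)} = - \frac{1025}{\frac{113}{161} + N + N^{2}}$ ($n{\left(N,a \right)} = \frac{-188 - 837}{\left(N N + \frac{113}{161}\right) + N} = - \frac{1025}{\left(N^{2} + \frac{113}{161}\right) + N} = - \frac{1025}{\left(\frac{113}{161} + N^{2}\right) + N} = - \frac{1025}{\frac{113}{161} + N + N^{2}}$)
$\sqrt{n{\left(-742,-2202 \right)} + \frac{1}{333349 + v}} = \sqrt{- \frac{165025}{113 + 161 \left(-742\right) + 161 \left(-742\right)^{2}} + \frac{1}{333349 + 4078606}} = \sqrt{- \frac{165025}{113 - 119462 + 161 \cdot 550564} + \frac{1}{4411955}} = \sqrt{- \frac{165025}{113 - 119462 + 88640804} + \frac{1}{4411955}} = \sqrt{- \frac{165025}{88521455} + \frac{1}{4411955}} = \sqrt{\left(-165025\right) \frac{1}{88521455} + \frac{1}{4411955}} = \sqrt{- \frac{33005}{17704291} + \frac{1}{4411955}} = \sqrt{- \frac{145598870484}{78110535198905}} = \frac{6 i \sqrt{315911269385035896489445}}{78110535198905}$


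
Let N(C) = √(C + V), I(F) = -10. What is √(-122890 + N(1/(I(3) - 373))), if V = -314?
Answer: √(-18026611210 + 11107*I*√54769)/383 ≈ 0.025274 + 350.56*I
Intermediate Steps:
N(C) = √(-314 + C) (N(C) = √(C - 314) = √(-314 + C))
√(-122890 + N(1/(I(3) - 373))) = √(-122890 + √(-314 + 1/(-10 - 373))) = √(-122890 + √(-314 + 1/(-383))) = √(-122890 + √(-314 - 1/383)) = √(-122890 + √(-120263/383)) = √(-122890 + 29*I*√54769/383)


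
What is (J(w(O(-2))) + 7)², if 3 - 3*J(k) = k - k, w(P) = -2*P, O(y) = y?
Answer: 64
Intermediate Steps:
J(k) = 1 (J(k) = 1 - (k - k)/3 = 1 - ⅓*0 = 1 + 0 = 1)
(J(w(O(-2))) + 7)² = (1 + 7)² = 8² = 64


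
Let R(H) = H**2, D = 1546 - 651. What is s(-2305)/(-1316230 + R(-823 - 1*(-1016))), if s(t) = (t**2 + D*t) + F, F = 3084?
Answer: -1084378/426327 ≈ -2.5435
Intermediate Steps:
D = 895
s(t) = 3084 + t**2 + 895*t (s(t) = (t**2 + 895*t) + 3084 = 3084 + t**2 + 895*t)
s(-2305)/(-1316230 + R(-823 - 1*(-1016))) = (3084 + (-2305)**2 + 895*(-2305))/(-1316230 + (-823 - 1*(-1016))**2) = (3084 + 5313025 - 2062975)/(-1316230 + (-823 + 1016)**2) = 3253134/(-1316230 + 193**2) = 3253134/(-1316230 + 37249) = 3253134/(-1278981) = 3253134*(-1/1278981) = -1084378/426327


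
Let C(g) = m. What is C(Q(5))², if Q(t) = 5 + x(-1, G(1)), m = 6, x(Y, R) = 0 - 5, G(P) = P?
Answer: 36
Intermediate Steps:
x(Y, R) = -5
Q(t) = 0 (Q(t) = 5 - 5 = 0)
C(g) = 6
C(Q(5))² = 6² = 36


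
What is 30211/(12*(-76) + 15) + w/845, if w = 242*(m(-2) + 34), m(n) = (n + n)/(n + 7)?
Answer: -7046707/291525 ≈ -24.172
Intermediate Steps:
m(n) = 2*n/(7 + n) (m(n) = (2*n)/(7 + n) = 2*n/(7 + n))
w = 40172/5 (w = 242*(2*(-2)/(7 - 2) + 34) = 242*(2*(-2)/5 + 34) = 242*(2*(-2)*(⅕) + 34) = 242*(-⅘ + 34) = 242*(166/5) = 40172/5 ≈ 8034.4)
30211/(12*(-76) + 15) + w/845 = 30211/(12*(-76) + 15) + (40172/5)/845 = 30211/(-912 + 15) + (40172/5)*(1/845) = 30211/(-897) + 40172/4225 = 30211*(-1/897) + 40172/4225 = -30211/897 + 40172/4225 = -7046707/291525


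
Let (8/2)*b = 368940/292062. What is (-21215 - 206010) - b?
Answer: -22121293395/97354 ≈ -2.2723e+5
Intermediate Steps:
b = 30745/97354 (b = (368940/292062)/4 = (368940*(1/292062))/4 = (¼)*(61490/48677) = 30745/97354 ≈ 0.31581)
(-21215 - 206010) - b = (-21215 - 206010) - 1*30745/97354 = -227225 - 30745/97354 = -22121293395/97354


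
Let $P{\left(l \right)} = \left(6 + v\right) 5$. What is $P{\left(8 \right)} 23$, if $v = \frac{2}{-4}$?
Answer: $\frac{1265}{2} \approx 632.5$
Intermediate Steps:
$v = - \frac{1}{2}$ ($v = 2 \left(- \frac{1}{4}\right) = - \frac{1}{2} \approx -0.5$)
$P{\left(l \right)} = \frac{55}{2}$ ($P{\left(l \right)} = \left(6 - \frac{1}{2}\right) 5 = \frac{11}{2} \cdot 5 = \frac{55}{2}$)
$P{\left(8 \right)} 23 = \frac{55}{2} \cdot 23 = \frac{1265}{2}$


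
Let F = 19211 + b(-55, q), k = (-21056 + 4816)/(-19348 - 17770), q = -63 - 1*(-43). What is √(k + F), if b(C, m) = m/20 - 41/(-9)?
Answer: √59565101387531/55677 ≈ 138.62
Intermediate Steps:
q = -20 (q = -63 + 43 = -20)
b(C, m) = 41/9 + m/20 (b(C, m) = m*(1/20) - 41*(-⅑) = m/20 + 41/9 = 41/9 + m/20)
k = 8120/18559 (k = -16240/(-37118) = -16240*(-1/37118) = 8120/18559 ≈ 0.43752)
F = 172931/9 (F = 19211 + (41/9 + (1/20)*(-20)) = 19211 + (41/9 - 1) = 19211 + 32/9 = 172931/9 ≈ 19215.)
√(k + F) = √(8120/18559 + 172931/9) = √(3209499509/167031) = √59565101387531/55677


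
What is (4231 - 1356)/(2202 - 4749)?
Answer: -2875/2547 ≈ -1.1288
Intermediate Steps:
(4231 - 1356)/(2202 - 4749) = 2875/(-2547) = 2875*(-1/2547) = -2875/2547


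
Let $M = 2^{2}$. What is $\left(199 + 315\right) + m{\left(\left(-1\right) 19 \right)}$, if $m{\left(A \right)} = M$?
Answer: $518$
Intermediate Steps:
$M = 4$
$m{\left(A \right)} = 4$
$\left(199 + 315\right) + m{\left(\left(-1\right) 19 \right)} = \left(199 + 315\right) + 4 = 514 + 4 = 518$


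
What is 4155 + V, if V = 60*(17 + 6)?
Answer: 5535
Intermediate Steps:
V = 1380 (V = 60*23 = 1380)
4155 + V = 4155 + 1380 = 5535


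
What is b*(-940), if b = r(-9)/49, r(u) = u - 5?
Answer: 1880/7 ≈ 268.57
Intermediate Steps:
r(u) = -5 + u
b = -2/7 (b = (-5 - 9)/49 = -14*1/49 = -2/7 ≈ -0.28571)
b*(-940) = -2/7*(-940) = 1880/7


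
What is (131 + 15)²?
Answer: 21316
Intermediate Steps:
(131 + 15)² = 146² = 21316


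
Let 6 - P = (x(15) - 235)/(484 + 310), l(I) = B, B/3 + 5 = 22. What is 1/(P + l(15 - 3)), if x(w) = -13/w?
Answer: 5955/341204 ≈ 0.017453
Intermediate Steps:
B = 51 (B = -15 + 3*22 = -15 + 66 = 51)
l(I) = 51
P = 37499/5955 (P = 6 - (-13/15 - 235)/(484 + 310) = 6 - (-13*1/15 - 235)/794 = 6 - (-13/15 - 235)/794 = 6 - (-3538)/(15*794) = 6 - 1*(-1769/5955) = 6 + 1769/5955 = 37499/5955 ≈ 6.2971)
1/(P + l(15 - 3)) = 1/(37499/5955 + 51) = 1/(341204/5955) = 5955/341204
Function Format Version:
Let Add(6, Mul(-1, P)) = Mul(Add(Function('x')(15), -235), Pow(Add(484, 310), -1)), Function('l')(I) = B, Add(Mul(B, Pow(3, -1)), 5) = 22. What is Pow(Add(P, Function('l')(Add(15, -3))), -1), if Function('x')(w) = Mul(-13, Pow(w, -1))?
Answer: Rational(5955, 341204) ≈ 0.017453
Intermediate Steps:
B = 51 (B = Add(-15, Mul(3, 22)) = Add(-15, 66) = 51)
Function('l')(I) = 51
P = Rational(37499, 5955) (P = Add(6, Mul(-1, Mul(Add(Mul(-13, Pow(15, -1)), -235), Pow(Add(484, 310), -1)))) = Add(6, Mul(-1, Mul(Add(Mul(-13, Rational(1, 15)), -235), Pow(794, -1)))) = Add(6, Mul(-1, Mul(Add(Rational(-13, 15), -235), Rational(1, 794)))) = Add(6, Mul(-1, Mul(Rational(-3538, 15), Rational(1, 794)))) = Add(6, Mul(-1, Rational(-1769, 5955))) = Add(6, Rational(1769, 5955)) = Rational(37499, 5955) ≈ 6.2971)
Pow(Add(P, Function('l')(Add(15, -3))), -1) = Pow(Add(Rational(37499, 5955), 51), -1) = Pow(Rational(341204, 5955), -1) = Rational(5955, 341204)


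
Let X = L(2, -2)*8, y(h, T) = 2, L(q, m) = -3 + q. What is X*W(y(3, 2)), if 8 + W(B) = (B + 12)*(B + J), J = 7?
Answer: -944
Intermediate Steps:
W(B) = -8 + (7 + B)*(12 + B) (W(B) = -8 + (B + 12)*(B + 7) = -8 + (12 + B)*(7 + B) = -8 + (7 + B)*(12 + B))
X = -8 (X = (-3 + 2)*8 = -1*8 = -8)
X*W(y(3, 2)) = -8*(76 + 2² + 19*2) = -8*(76 + 4 + 38) = -8*118 = -944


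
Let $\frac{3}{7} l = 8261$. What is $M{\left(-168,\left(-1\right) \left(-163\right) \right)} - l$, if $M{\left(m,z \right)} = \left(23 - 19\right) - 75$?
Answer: $- \frac{58040}{3} \approx -19347.0$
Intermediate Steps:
$l = \frac{57827}{3}$ ($l = \frac{7}{3} \cdot 8261 = \frac{57827}{3} \approx 19276.0$)
$M{\left(m,z \right)} = -71$ ($M{\left(m,z \right)} = 4 - 75 = -71$)
$M{\left(-168,\left(-1\right) \left(-163\right) \right)} - l = -71 - \frac{57827}{3} = - \frac{58040}{3}$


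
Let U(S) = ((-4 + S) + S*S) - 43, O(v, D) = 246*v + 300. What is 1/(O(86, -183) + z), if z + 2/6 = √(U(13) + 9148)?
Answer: 193101/4143027142 - 9*√9283/4143027142 ≈ 4.6399e-5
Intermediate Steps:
O(v, D) = 300 + 246*v
U(S) = -47 + S + S² (U(S) = ((-4 + S) + S²) - 43 = (-4 + S + S²) - 43 = -47 + S + S²)
z = -⅓ + √9283 (z = -⅓ + √((-47 + 13 + 13²) + 9148) = -⅓ + √((-47 + 13 + 169) + 9148) = -⅓ + √(135 + 9148) = -⅓ + √9283 ≈ 96.015)
1/(O(86, -183) + z) = 1/((300 + 246*86) + (-⅓ + √9283)) = 1/((300 + 21156) + (-⅓ + √9283)) = 1/(21456 + (-⅓ + √9283)) = 1/(64367/3 + √9283)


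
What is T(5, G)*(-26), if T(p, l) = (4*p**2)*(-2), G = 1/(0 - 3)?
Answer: 5200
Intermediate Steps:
G = -1/3 (G = 1/(-3) = -1/3 ≈ -0.33333)
T(p, l) = -8*p**2
T(5, G)*(-26) = -8*5**2*(-26) = -8*25*(-26) = -200*(-26) = 5200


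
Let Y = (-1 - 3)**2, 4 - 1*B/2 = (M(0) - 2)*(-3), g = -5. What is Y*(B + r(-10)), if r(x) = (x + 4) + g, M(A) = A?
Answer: -240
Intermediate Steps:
r(x) = -1 + x (r(x) = (x + 4) - 5 = (4 + x) - 5 = -1 + x)
B = -4 (B = 8 - 2*(0 - 2)*(-3) = 8 - (-4)*(-3) = 8 - 2*6 = 8 - 12 = -4)
Y = 16 (Y = (-4)**2 = 16)
Y*(B + r(-10)) = 16*(-4 + (-1 - 10)) = 16*(-4 - 11) = 16*(-15) = -240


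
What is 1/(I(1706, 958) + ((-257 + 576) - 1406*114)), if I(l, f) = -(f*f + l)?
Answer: -1/1079435 ≈ -9.2641e-7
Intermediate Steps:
I(l, f) = -l - f² (I(l, f) = -(f² + l) = -(l + f²) = -l - f²)
1/(I(1706, 958) + ((-257 + 576) - 1406*114)) = 1/((-1*1706 - 1*958²) + ((-257 + 576) - 1406*114)) = 1/((-1706 - 1*917764) + (319 - 160284)) = 1/((-1706 - 917764) - 159965) = 1/(-919470 - 159965) = 1/(-1079435) = -1/1079435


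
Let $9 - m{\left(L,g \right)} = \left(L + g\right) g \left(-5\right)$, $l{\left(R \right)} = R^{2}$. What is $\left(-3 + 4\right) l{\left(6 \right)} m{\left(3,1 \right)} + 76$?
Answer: $1120$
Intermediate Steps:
$m{\left(L,g \right)} = 9 + 5 g \left(L + g\right)$ ($m{\left(L,g \right)} = 9 - \left(L + g\right) g \left(-5\right) = 9 - g \left(L + g\right) \left(-5\right) = 9 - - 5 g \left(L + g\right) = 9 + 5 g \left(L + g\right)$)
$\left(-3 + 4\right) l{\left(6 \right)} m{\left(3,1 \right)} + 76 = \left(-3 + 4\right) 6^{2} \left(9 + 5 \cdot 1^{2} + 5 \cdot 3 \cdot 1\right) + 76 = 1 \cdot 36 \left(9 + 5 \cdot 1 + 15\right) + 76 = 36 \left(9 + 5 + 15\right) + 76 = 36 \cdot 29 + 76 = 1044 + 76 = 1120$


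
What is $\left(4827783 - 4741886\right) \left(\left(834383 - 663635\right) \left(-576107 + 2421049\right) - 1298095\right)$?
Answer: $27059174890378337$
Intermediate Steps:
$\left(4827783 - 4741886\right) \left(\left(834383 - 663635\right) \left(-576107 + 2421049\right) - 1298095\right) = 85897 \left(170748 \cdot 1844942 - 1298095\right) = 85897 \left(315020156616 - 1298095\right) = 85897 \cdot 315018858521 = 27059174890378337$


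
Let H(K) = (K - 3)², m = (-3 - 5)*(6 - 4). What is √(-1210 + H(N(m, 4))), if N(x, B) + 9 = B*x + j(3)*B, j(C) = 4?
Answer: √2390 ≈ 48.888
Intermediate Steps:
m = -16 (m = -8*2 = -16)
N(x, B) = -9 + 4*B + B*x (N(x, B) = -9 + (B*x + 4*B) = -9 + (4*B + B*x) = -9 + 4*B + B*x)
H(K) = (-3 + K)²
√(-1210 + H(N(m, 4))) = √(-1210 + (-3 + (-9 + 4*4 + 4*(-16)))²) = √(-1210 + (-3 + (-9 + 16 - 64))²) = √(-1210 + (-3 - 57)²) = √(-1210 + (-60)²) = √(-1210 + 3600) = √2390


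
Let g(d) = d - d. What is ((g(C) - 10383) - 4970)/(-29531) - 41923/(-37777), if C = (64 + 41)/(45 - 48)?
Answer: 1818018394/1115592587 ≈ 1.6296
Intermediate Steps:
C = -35 (C = 105/(-3) = 105*(-⅓) = -35)
g(d) = 0
((g(C) - 10383) - 4970)/(-29531) - 41923/(-37777) = ((0 - 10383) - 4970)/(-29531) - 41923/(-37777) = (-10383 - 4970)*(-1/29531) - 41923*(-1/37777) = -15353*(-1/29531) + 41923/37777 = 15353/29531 + 41923/37777 = 1818018394/1115592587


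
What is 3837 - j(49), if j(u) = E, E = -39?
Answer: 3876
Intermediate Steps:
j(u) = -39
3837 - j(49) = 3837 - 1*(-39) = 3837 + 39 = 3876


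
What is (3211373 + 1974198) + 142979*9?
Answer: 6472382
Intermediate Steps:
(3211373 + 1974198) + 142979*9 = 5185571 + 1286811 = 6472382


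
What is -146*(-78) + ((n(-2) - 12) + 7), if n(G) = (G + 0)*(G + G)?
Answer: 11391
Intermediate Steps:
n(G) = 2*G**2 (n(G) = G*(2*G) = 2*G**2)
-146*(-78) + ((n(-2) - 12) + 7) = -146*(-78) + ((2*(-2)**2 - 12) + 7) = 11388 + ((2*4 - 12) + 7) = 11388 + ((8 - 12) + 7) = 11388 + (-4 + 7) = 11388 + 3 = 11391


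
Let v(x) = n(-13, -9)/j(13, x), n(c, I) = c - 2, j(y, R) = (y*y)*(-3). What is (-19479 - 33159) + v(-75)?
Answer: -8895817/169 ≈ -52638.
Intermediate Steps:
j(y, R) = -3*y² (j(y, R) = y²*(-3) = -3*y²)
n(c, I) = -2 + c
v(x) = 5/169 (v(x) = (-2 - 13)/((-3*13²)) = -15/((-3*169)) = -15/(-507) = -15*(-1/507) = 5/169)
(-19479 - 33159) + v(-75) = (-19479 - 33159) + 5/169 = -52638 + 5/169 = -8895817/169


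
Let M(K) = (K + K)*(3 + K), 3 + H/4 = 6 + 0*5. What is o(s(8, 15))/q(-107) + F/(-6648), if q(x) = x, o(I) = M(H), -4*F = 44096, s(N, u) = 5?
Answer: -151714/88917 ≈ -1.7062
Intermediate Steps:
F = -11024 (F = -¼*44096 = -11024)
H = 12 (H = -12 + 4*(6 + 0*5) = -12 + 4*(6 + 0) = -12 + 4*6 = -12 + 24 = 12)
M(K) = 2*K*(3 + K) (M(K) = (2*K)*(3 + K) = 2*K*(3 + K))
o(I) = 360 (o(I) = 2*12*(3 + 12) = 2*12*15 = 360)
o(s(8, 15))/q(-107) + F/(-6648) = 360/(-107) - 11024/(-6648) = 360*(-1/107) - 11024*(-1/6648) = -360/107 + 1378/831 = -151714/88917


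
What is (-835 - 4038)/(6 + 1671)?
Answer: -4873/1677 ≈ -2.9058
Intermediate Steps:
(-835 - 4038)/(6 + 1671) = -4873/1677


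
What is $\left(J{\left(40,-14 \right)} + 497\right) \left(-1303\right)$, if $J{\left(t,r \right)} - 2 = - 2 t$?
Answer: $-545957$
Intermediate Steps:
$J{\left(t,r \right)} = 2 - 2 t$
$\left(J{\left(40,-14 \right)} + 497\right) \left(-1303\right) = \left(\left(2 - 80\right) + 497\right) \left(-1303\right) = \left(-78 + 497\right) \left(-1303\right) = 419 \left(-1303\right) = -545957$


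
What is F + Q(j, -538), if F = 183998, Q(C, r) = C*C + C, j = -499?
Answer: 432500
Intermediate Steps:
Q(C, r) = C + C² (Q(C, r) = C² + C = C + C²)
F + Q(j, -538) = 183998 - 499*(1 - 499) = 183998 - 499*(-498) = 183998 + 248502 = 432500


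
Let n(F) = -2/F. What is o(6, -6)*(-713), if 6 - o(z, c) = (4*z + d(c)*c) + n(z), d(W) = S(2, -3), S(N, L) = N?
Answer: 12121/3 ≈ 4040.3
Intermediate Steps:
d(W) = 2
o(z, c) = 6 - 4*z - 2*c + 2/z (o(z, c) = 6 - ((4*z + 2*c) - 2/z) = 6 - ((2*c + 4*z) - 2/z) = 6 - (-2/z + 2*c + 4*z) = 6 + (-4*z - 2*c + 2/z) = 6 - 4*z - 2*c + 2/z)
o(6, -6)*(-713) = (6 - 4*6 - 2*(-6) + 2/6)*(-713) = (6 - 24 + 12 + 2*(⅙))*(-713) = (6 - 24 + 12 + ⅓)*(-713) = -17/3*(-713) = 12121/3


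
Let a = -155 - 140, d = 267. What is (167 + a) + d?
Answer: 139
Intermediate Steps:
a = -295
(167 + a) + d = (167 - 295) + 267 = -128 + 267 = 139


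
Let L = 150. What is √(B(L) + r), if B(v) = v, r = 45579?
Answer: 3*√5081 ≈ 213.84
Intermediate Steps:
√(B(L) + r) = √(150 + 45579) = √45729 = 3*√5081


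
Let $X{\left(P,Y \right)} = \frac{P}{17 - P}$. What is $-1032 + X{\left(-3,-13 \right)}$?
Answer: $- \frac{20643}{20} \approx -1032.2$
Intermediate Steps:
$-1032 + X{\left(-3,-13 \right)} = -1032 - - \frac{3}{-17 - 3} = -1032 - - \frac{3}{-20} = -1032 - \left(-3\right) \left(- \frac{1}{20}\right) = -1032 - \frac{3}{20} = - \frac{20643}{20}$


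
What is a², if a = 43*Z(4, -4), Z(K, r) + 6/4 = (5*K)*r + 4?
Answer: 44422225/4 ≈ 1.1106e+7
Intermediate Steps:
Z(K, r) = 5/2 + 5*K*r (Z(K, r) = -3/2 + ((5*K)*r + 4) = -3/2 + (5*K*r + 4) = -3/2 + (4 + 5*K*r) = 5/2 + 5*K*r)
a = -6665/2 (a = 43*(5/2 + 5*4*(-4)) = 43*(5/2 - 80) = 43*(-155/2) = -6665/2 ≈ -3332.5)
a² = (-6665/2)² = 44422225/4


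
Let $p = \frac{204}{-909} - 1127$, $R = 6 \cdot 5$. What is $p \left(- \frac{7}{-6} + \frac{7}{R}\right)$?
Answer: $- \frac{2390843}{1515} \approx -1578.1$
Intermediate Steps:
$R = 30$
$p = - \frac{341549}{303}$ ($p = 204 \left(- \frac{1}{909}\right) - 1127 = - \frac{68}{303} - 1127 = - \frac{341549}{303} \approx -1127.2$)
$p \left(- \frac{7}{-6} + \frac{7}{R}\right) = - \frac{341549 \left(- \frac{7}{-6} + \frac{7}{30}\right)}{303} = - \frac{341549 \left(\left(-7\right) \left(- \frac{1}{6}\right) + 7 \cdot \frac{1}{30}\right)}{303} = - \frac{341549 \left(\frac{7}{6} + \frac{7}{30}\right)}{303} = \left(- \frac{341549}{303}\right) \frac{7}{5} = - \frac{2390843}{1515}$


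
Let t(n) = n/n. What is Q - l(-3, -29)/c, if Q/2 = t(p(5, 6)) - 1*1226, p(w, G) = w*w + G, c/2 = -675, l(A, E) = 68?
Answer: -1653716/675 ≈ -2449.9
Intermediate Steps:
c = -1350 (c = 2*(-675) = -1350)
p(w, G) = G + w² (p(w, G) = w² + G = G + w²)
t(n) = 1
Q = -2450 (Q = 2*(1 - 1*1226) = 2*(1 - 1226) = 2*(-1225) = -2450)
Q - l(-3, -29)/c = -2450 - 68/(-1350) = -2450 - 68*(-1)/1350 = -2450 - 1*(-34/675) = -2450 + 34/675 = -1653716/675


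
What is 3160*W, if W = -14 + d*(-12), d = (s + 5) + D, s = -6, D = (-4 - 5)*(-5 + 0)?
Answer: -1712720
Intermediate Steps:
D = 45 (D = -9*(-5) = 45)
d = 44 (d = (-6 + 5) + 45 = -1 + 45 = 44)
W = -542 (W = -14 + 44*(-12) = -14 - 528 = -542)
3160*W = 3160*(-542) = -1712720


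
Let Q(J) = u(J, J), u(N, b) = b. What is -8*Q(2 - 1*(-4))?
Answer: -48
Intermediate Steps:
Q(J) = J
-8*Q(2 - 1*(-4)) = -8*(2 - 1*(-4)) = -8*(2 + 4) = -8*6 = -48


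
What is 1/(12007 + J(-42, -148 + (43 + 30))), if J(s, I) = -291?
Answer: 1/11716 ≈ 8.5353e-5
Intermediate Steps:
1/(12007 + J(-42, -148 + (43 + 30))) = 1/(12007 - 291) = 1/11716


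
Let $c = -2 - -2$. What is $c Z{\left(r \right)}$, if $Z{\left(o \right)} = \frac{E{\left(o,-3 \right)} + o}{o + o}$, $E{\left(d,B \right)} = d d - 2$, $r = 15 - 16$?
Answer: $0$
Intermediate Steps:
$r = -1$
$c = 0$ ($c = -2 + 2 = 0$)
$E{\left(d,B \right)} = -2 + d^{2}$ ($E{\left(d,B \right)} = d^{2} - 2 = -2 + d^{2}$)
$Z{\left(o \right)} = \frac{-2 + o + o^{2}}{2 o}$ ($Z{\left(o \right)} = \frac{\left(-2 + o^{2}\right) + o}{o + o} = \frac{-2 + o + o^{2}}{2 o}$)
$c Z{\left(r \right)} = 0 \frac{-2 - 1 + \left(-1\right)^{2}}{2 \left(-1\right)} = 0 \cdot \frac{1}{2} \left(-1\right) \left(-2 - 1 + 1\right) = 0 \cdot \frac{1}{2} \left(-1\right) \left(-2\right) = 0 \cdot 1 = 0$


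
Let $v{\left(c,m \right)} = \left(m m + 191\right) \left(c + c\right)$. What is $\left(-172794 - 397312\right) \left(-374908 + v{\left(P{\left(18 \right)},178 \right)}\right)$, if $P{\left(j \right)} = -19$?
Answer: $904278192748$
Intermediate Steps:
$v{\left(c,m \right)} = 2 c \left(191 + m^{2}\right)$ ($v{\left(c,m \right)} = \left(m^{2} + 191\right) 2 c = \left(191 + m^{2}\right) 2 c = 2 c \left(191 + m^{2}\right)$)
$\left(-172794 - 397312\right) \left(-374908 + v{\left(P{\left(18 \right)},178 \right)}\right) = \left(-172794 - 397312\right) \left(-374908 + 2 \left(-19\right) \left(191 + 178^{2}\right)\right) = - 570106 \left(-374908 + 2 \left(-19\right) \left(191 + 31684\right)\right) = - 570106 \left(-374908 + 2 \left(-19\right) 31875\right) = - 570106 \left(-374908 - 1211250\right) = \left(-570106\right) \left(-1586158\right) = 904278192748$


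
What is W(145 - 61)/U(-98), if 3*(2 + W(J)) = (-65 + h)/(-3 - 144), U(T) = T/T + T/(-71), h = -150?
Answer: -47357/74529 ≈ -0.63542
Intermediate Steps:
U(T) = 1 - T/71 (U(T) = 1 + T*(-1/71) = 1 - T/71)
W(J) = -667/441 (W(J) = -2 + ((-65 - 150)/(-3 - 144))/3 = -2 + (-215/(-147))/3 = -2 + (-215*(-1/147))/3 = -2 + (⅓)*(215/147) = -2 + 215/441 = -667/441)
W(145 - 61)/U(-98) = -667/(441*(1 - 1/71*(-98))) = -667/(441*(1 + 98/71)) = -667/(441*169/71) = -667/441*71/169 = -47357/74529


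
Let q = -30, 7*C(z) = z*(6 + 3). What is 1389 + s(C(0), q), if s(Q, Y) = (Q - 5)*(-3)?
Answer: 1404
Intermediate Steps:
C(z) = 9*z/7 (C(z) = (z*(6 + 3))/7 = (z*9)/7 = (9*z)/7 = 9*z/7)
s(Q, Y) = 15 - 3*Q (s(Q, Y) = (-5 + Q)*(-3) = 15 - 3*Q)
1389 + s(C(0), q) = 1389 + (15 - 27*0/7) = 1389 + (15 - 3*0) = 1389 + (15 + 0) = 1389 + 15 = 1404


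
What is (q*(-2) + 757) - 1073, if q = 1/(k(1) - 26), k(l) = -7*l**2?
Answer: -10426/33 ≈ -315.94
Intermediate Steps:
q = -1/33 (q = 1/(-7*1**2 - 26) = 1/(-7*1 - 26) = 1/(-7 - 26) = 1/(-33) = -1/33 ≈ -0.030303)
(q*(-2) + 757) - 1073 = (-1/33*(-2) + 757) - 1073 = (2/33 + 757) - 1073 = 24983/33 - 1073 = -10426/33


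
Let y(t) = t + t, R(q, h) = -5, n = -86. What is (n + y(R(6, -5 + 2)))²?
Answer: 9216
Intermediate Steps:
y(t) = 2*t
(n + y(R(6, -5 + 2)))² = (-86 + 2*(-5))² = (-86 - 10)² = (-96)² = 9216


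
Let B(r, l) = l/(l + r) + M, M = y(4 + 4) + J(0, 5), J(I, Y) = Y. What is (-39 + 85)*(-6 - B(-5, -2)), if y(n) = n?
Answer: -6210/7 ≈ -887.14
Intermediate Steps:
M = 13 (M = (4 + 4) + 5 = 8 + 5 = 13)
B(r, l) = 13 + l/(l + r) (B(r, l) = l/(l + r) + 13 = 13 + l/(l + r))
(-39 + 85)*(-6 - B(-5, -2)) = (-39 + 85)*(-6 - (13*(-5) + 14*(-2))/(-2 - 5)) = 46*(-6 - (-65 - 28)/(-7)) = 46*(-6 - (-1)*(-93)/7) = 46*(-6 - 1*93/7) = 46*(-6 - 93/7) = 46*(-135/7) = -6210/7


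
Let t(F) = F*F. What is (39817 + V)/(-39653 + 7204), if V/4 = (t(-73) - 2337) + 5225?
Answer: -72685/32449 ≈ -2.2400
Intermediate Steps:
t(F) = F**2
V = 32868 (V = 4*(((-73)**2 - 2337) + 5225) = 4*((5329 - 2337) + 5225) = 4*(2992 + 5225) = 4*8217 = 32868)
(39817 + V)/(-39653 + 7204) = (39817 + 32868)/(-39653 + 7204) = 72685/(-32449) = 72685*(-1/32449) = -72685/32449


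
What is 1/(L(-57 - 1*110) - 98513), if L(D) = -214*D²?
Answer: -1/6066759 ≈ -1.6483e-7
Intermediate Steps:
1/(L(-57 - 1*110) - 98513) = 1/(-214*(-57 - 1*110)² - 98513) = 1/(-214*(-57 - 110)² - 98513) = 1/(-214*(-167)² - 98513) = 1/(-214*27889 - 98513) = 1/(-5968246 - 98513) = 1/(-6066759) = -1/6066759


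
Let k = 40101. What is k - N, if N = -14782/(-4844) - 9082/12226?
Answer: 593688631405/14805686 ≈ 40099.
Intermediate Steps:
N = 34182881/14805686 (N = -14782*(-1/4844) - 9082*1/12226 = 7391/2422 - 4541/6113 = 34182881/14805686 ≈ 2.3088)
k - N = 40101 - 1*34182881/14805686 = 40101 - 34182881/14805686 = 593688631405/14805686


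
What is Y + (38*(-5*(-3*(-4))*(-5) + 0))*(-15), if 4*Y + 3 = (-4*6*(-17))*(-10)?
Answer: -688083/4 ≈ -1.7202e+5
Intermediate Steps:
Y = -4083/4 (Y = -¾ + ((-4*6*(-17))*(-10))/4 = -¾ + (-24*(-17)*(-10))/4 = -¾ + (408*(-10))/4 = -¾ + (¼)*(-4080) = -¾ - 1020 = -4083/4 ≈ -1020.8)
Y + (38*(-5*(-3*(-4))*(-5) + 0))*(-15) = -4083/4 + (38*(-5*(-3*(-4))*(-5) + 0))*(-15) = -4083/4 + (38*(-60*(-5) + 0))*(-15) = -4083/4 + (38*(-5*(-60) + 0))*(-15) = -4083/4 + (38*(300 + 0))*(-15) = -4083/4 + (38*300)*(-15) = -4083/4 + 11400*(-15) = -4083/4 - 171000 = -688083/4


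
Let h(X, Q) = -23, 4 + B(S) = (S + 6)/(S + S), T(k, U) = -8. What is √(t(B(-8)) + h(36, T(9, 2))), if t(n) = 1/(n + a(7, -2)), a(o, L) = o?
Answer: 9*I*√7/5 ≈ 4.7624*I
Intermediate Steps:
B(S) = -4 + (6 + S)/(2*S) (B(S) = -4 + (S + 6)/(S + S) = -4 + (6 + S)/((2*S)) = -4 + (6 + S)*(1/(2*S)) = -4 + (6 + S)/(2*S))
t(n) = 1/(7 + n) (t(n) = 1/(n + 7) = 1/(7 + n))
√(t(B(-8)) + h(36, T(9, 2))) = √(1/(7 + (-7/2 + 3/(-8))) - 23) = √(1/(7 + (-7/2 + 3*(-⅛))) - 23) = √(1/(7 + (-7/2 - 3/8)) - 23) = √(1/(7 - 31/8) - 23) = √(1/(25/8) - 23) = √(8/25 - 23) = √(-567/25) = 9*I*√7/5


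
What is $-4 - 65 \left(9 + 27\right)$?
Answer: $-2344$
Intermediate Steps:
$-4 - 65 \left(9 + 27\right) = -4 - 2340 = -2344$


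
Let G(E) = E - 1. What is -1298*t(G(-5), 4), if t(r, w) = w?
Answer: -5192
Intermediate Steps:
G(E) = -1 + E
-1298*t(G(-5), 4) = -1298*4 = -5192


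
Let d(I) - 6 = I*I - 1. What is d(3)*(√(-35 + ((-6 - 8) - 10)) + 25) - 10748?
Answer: -10398 + 14*I*√59 ≈ -10398.0 + 107.54*I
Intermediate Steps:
d(I) = 5 + I² (d(I) = 6 + (I*I - 1) = 6 + (I² - 1) = 6 + (-1 + I²) = 5 + I²)
d(3)*(√(-35 + ((-6 - 8) - 10)) + 25) - 10748 = (5 + 3²)*(√(-35 + ((-6 - 8) - 10)) + 25) - 10748 = (5 + 9)*(√(-35 + (-14 - 10)) + 25) - 10748 = 14*(√(-35 - 24) + 25) - 10748 = 14*(√(-59) + 25) - 10748 = 14*(I*√59 + 25) - 10748 = 14*(25 + I*√59) - 10748 = (350 + 14*I*√59) - 10748 = -10398 + 14*I*√59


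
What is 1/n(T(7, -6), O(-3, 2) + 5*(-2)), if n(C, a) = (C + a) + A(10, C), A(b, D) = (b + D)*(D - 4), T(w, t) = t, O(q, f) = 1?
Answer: -1/55 ≈ -0.018182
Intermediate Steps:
A(b, D) = (-4 + D)*(D + b) (A(b, D) = (D + b)*(-4 + D) = (-4 + D)*(D + b))
n(C, a) = -40 + a + C² + 7*C (n(C, a) = (C + a) + (C² - 4*C - 4*10 + C*10) = (C + a) + (C² - 4*C - 40 + 10*C) = (C + a) + (-40 + C² + 6*C) = -40 + a + C² + 7*C)
1/n(T(7, -6), O(-3, 2) + 5*(-2)) = 1/(-40 + (1 + 5*(-2)) + (-6)² + 7*(-6)) = 1/(-40 + (1 - 10) + 36 - 42) = 1/(-40 - 9 + 36 - 42) = 1/(-55) = -1/55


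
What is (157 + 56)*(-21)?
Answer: -4473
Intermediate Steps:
(157 + 56)*(-21) = 213*(-21) = -4473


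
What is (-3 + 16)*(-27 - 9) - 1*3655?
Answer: -4123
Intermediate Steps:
(-3 + 16)*(-27 - 9) - 1*3655 = 13*(-36) - 3655 = -468 - 3655 = -4123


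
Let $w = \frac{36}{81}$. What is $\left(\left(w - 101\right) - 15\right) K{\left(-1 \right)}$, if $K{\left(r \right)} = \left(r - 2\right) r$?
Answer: $- \frac{1040}{3} \approx -346.67$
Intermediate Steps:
$w = \frac{4}{9}$ ($w = 36 \cdot \frac{1}{81} = \frac{4}{9} \approx 0.44444$)
$K{\left(r \right)} = r \left(-2 + r\right)$ ($K{\left(r \right)} = \left(-2 + r\right) r = r \left(-2 + r\right)$)
$\left(\left(w - 101\right) - 15\right) K{\left(-1 \right)} = \left(\left(\frac{4}{9} - 101\right) - 15\right) \left(- (-2 - 1)\right) = \left(- \frac{905}{9} - 15\right) \left(\left(-1\right) \left(-3\right)\right) = \left(- \frac{1040}{9}\right) 3 = - \frac{1040}{3}$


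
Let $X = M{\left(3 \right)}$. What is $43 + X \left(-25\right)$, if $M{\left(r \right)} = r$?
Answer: $-32$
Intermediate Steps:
$X = 3$
$43 + X \left(-25\right) = 43 + 3 \left(-25\right) = 43 - 75 = -32$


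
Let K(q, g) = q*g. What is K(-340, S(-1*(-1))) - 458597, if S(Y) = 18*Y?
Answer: -464717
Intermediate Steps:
K(q, g) = g*q
K(-340, S(-1*(-1))) - 458597 = (18*(-1*(-1)))*(-340) - 458597 = (18*1)*(-340) - 458597 = 18*(-340) - 458597 = -6120 - 458597 = -464717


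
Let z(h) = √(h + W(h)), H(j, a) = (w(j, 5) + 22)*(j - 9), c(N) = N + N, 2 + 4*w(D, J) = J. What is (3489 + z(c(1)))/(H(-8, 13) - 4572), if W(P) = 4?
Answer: -13956/19835 - 4*√6/19835 ≈ -0.70410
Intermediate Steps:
w(D, J) = -½ + J/4
c(N) = 2*N
H(j, a) = -819/4 + 91*j/4 (H(j, a) = ((-½ + (¼)*5) + 22)*(j - 9) = ((-½ + 5/4) + 22)*(-9 + j) = (¾ + 22)*(-9 + j) = 91*(-9 + j)/4 = -819/4 + 91*j/4)
z(h) = √(4 + h) (z(h) = √(h + 4) = √(4 + h))
(3489 + z(c(1)))/(H(-8, 13) - 4572) = (3489 + √(4 + 2*1))/((-819/4 + (91/4)*(-8)) - 4572) = (3489 + √(4 + 2))/((-819/4 - 182) - 4572) = (3489 + √6)/(-1547/4 - 4572) = (3489 + √6)/(-19835/4) = (3489 + √6)*(-4/19835) = -13956/19835 - 4*√6/19835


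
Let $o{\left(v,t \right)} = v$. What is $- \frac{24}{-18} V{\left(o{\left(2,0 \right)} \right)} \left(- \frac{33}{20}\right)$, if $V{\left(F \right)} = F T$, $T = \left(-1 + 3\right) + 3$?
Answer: $-22$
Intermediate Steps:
$T = 5$ ($T = 2 + 3 = 5$)
$V{\left(F \right)} = 5 F$ ($V{\left(F \right)} = F 5 = 5 F$)
$- \frac{24}{-18} V{\left(o{\left(2,0 \right)} \right)} \left(- \frac{33}{20}\right) = - \frac{24}{-18} \cdot 5 \cdot 2 \left(- \frac{33}{20}\right) = \left(-24\right) \left(- \frac{1}{18}\right) 10 \left(\left(-33\right) \frac{1}{20}\right) = \frac{4}{3} \cdot 10 \left(- \frac{33}{20}\right) = \frac{40}{3} \left(- \frac{33}{20}\right) = -22$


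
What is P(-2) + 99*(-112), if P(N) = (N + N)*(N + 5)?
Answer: -11100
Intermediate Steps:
P(N) = 2*N*(5 + N) (P(N) = (2*N)*(5 + N) = 2*N*(5 + N))
P(-2) + 99*(-112) = 2*(-2)*(5 - 2) + 99*(-112) = 2*(-2)*3 - 11088 = -12 - 11088 = -11100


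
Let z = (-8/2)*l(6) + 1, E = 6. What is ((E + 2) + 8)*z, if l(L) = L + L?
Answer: -752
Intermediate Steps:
l(L) = 2*L
z = -47 (z = (-8/2)*(2*6) + 1 = -8*½*12 + 1 = -4*12 + 1 = -48 + 1 = -47)
((E + 2) + 8)*z = ((6 + 2) + 8)*(-47) = (8 + 8)*(-47) = 16*(-47) = -752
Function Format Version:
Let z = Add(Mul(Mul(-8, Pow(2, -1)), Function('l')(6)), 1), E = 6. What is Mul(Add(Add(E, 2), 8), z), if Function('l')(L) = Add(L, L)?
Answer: -752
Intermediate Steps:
Function('l')(L) = Mul(2, L)
z = -47 (z = Add(Mul(Mul(-8, Pow(2, -1)), Mul(2, 6)), 1) = Add(Mul(Mul(-8, Rational(1, 2)), 12), 1) = Add(Mul(-4, 12), 1) = Add(-48, 1) = -47)
Mul(Add(Add(E, 2), 8), z) = Mul(Add(Add(6, 2), 8), -47) = Mul(Add(8, 8), -47) = Mul(16, -47) = -752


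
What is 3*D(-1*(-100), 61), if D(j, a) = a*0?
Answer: 0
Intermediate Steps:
D(j, a) = 0
3*D(-1*(-100), 61) = 3*0 = 0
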